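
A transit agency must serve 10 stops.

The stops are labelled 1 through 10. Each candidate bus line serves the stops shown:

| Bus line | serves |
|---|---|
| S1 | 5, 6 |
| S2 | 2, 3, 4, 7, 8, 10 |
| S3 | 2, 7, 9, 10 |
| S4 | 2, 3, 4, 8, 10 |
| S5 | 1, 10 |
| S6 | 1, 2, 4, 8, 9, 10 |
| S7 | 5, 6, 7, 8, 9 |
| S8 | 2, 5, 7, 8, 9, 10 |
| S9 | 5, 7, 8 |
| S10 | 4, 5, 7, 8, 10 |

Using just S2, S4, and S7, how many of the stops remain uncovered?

Union of S2, S4, S7 = {2, 3, 4, 5, 6, 7, 8, 9, 10}.
Not covered: 1 — 1 stop.

1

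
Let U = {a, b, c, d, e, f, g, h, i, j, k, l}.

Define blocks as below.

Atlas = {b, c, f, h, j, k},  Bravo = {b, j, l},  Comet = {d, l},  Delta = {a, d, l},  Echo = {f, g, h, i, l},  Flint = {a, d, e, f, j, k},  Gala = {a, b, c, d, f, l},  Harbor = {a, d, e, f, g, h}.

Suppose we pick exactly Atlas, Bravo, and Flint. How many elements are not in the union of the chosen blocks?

2

Union of Atlas, Bravo, Flint = {a, b, c, d, e, f, h, j, k, l}.
Not covered: g, i — 2 elements.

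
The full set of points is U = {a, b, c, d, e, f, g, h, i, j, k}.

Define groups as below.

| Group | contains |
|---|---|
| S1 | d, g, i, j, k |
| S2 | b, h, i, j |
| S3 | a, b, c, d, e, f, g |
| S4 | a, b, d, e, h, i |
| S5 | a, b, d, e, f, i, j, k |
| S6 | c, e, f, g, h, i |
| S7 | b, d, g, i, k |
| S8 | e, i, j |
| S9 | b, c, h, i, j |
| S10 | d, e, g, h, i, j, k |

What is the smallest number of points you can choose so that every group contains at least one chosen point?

The 2 points {e, i} hit every group.
No single point lies in every group, so at least 2 are needed and 2 is optimal.

2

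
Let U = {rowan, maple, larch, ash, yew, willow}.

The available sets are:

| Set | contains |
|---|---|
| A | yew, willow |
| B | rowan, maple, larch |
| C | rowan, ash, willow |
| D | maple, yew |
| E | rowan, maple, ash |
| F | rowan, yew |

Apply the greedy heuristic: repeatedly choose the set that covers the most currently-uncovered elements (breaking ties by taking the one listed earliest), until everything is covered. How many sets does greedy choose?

3

Greedy: pick B (covers 3 new) → pick A (covers 2 new) → pick C (covers 1 new). Total picks: 3.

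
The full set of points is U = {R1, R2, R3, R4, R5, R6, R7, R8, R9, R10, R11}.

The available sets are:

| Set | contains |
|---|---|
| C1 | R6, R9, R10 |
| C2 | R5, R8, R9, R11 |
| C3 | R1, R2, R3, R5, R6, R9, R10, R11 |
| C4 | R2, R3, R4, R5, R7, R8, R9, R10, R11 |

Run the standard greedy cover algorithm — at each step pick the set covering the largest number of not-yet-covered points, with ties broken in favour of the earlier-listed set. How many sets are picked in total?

Greedy: pick C4 (covers 9 new) → pick C3 (covers 2 new). Total picks: 2.

2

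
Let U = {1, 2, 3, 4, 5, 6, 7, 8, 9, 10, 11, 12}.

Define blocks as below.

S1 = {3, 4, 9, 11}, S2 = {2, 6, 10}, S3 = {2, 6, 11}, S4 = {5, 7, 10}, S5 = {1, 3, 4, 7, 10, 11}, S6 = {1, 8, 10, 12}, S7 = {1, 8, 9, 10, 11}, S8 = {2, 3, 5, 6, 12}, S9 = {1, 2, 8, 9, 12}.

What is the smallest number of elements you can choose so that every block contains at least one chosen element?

3

Take H = {6, 9, 10}. Each listed block contains at least one of these, so H is a hitting set of size 3.
No choice of 2 elements meets every block, so 3 is the minimum.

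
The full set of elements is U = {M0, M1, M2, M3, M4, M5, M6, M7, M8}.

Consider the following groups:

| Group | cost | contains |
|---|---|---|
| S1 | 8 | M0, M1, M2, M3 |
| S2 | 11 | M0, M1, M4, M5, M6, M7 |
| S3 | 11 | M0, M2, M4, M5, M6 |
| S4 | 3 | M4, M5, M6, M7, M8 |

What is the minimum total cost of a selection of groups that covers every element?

11

S1, S4 together cover every element (S1 ∪ S4 = {M0, M1, M2, M3, M4, M5, M6, M7, M8}); total cost 8 + 3 = 11.
No covering selection has total cost below 11.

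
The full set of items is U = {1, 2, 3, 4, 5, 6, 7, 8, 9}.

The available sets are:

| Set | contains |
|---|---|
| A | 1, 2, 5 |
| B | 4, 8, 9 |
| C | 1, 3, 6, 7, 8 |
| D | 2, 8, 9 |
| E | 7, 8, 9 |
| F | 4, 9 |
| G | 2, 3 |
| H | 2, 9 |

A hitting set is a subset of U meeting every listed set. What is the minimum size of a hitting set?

3

The 3 items {1, 3, 9} hit every set.
No choice of 2 items meets every set, so 3 is the minimum.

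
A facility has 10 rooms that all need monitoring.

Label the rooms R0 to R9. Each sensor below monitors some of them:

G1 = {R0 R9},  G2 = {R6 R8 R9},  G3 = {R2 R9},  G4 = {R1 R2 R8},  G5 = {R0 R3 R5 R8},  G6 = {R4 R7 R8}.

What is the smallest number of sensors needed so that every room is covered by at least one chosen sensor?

4

G2 and G4 and G5 and G6 together: G2 ∪ G4 ∪ G5 ∪ G6 = {R0, R1, R2, R3, R4, R5, R6, R7, R8, R9} — every room is covered.
Only G4 contains R1, so G4 is forced; the remaining 7 rooms need at least 3 more sensors (each remaining sensor adds at most 3) — so at least 4 sensors are needed, and 4 is optimal.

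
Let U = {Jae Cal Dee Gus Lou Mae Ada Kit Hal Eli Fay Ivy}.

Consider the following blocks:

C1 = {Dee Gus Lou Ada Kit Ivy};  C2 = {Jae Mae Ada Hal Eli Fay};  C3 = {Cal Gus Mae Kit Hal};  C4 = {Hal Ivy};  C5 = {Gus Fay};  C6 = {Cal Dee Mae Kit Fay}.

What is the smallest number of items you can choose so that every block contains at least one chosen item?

3

Take H = {Cal, Gus, Hal}. Each listed block contains at least one of these, so H is a hitting set of size 3.
No choice of 2 items meets every block, so 3 is the minimum.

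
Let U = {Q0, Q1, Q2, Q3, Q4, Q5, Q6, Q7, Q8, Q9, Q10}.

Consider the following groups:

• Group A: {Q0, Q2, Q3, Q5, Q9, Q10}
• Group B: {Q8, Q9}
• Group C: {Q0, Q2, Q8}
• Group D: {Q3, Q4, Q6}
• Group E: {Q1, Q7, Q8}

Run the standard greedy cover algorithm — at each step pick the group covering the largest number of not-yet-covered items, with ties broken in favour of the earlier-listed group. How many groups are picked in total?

3

Greedy: pick A (covers 6 new) → pick E (covers 3 new) → pick D (covers 2 new). Total picks: 3.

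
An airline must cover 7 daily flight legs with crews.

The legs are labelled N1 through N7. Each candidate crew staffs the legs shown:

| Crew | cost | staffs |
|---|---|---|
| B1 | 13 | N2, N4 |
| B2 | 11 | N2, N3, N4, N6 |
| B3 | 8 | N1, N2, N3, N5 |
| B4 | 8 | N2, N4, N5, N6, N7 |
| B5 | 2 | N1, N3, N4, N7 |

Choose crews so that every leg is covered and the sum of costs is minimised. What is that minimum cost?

B4, B5 together cover every leg (B4 ∪ B5 = {N1, N2, N3, N4, N5, N6, N7}); total cost 8 + 2 = 10.
No covering selection has total cost below 10.

10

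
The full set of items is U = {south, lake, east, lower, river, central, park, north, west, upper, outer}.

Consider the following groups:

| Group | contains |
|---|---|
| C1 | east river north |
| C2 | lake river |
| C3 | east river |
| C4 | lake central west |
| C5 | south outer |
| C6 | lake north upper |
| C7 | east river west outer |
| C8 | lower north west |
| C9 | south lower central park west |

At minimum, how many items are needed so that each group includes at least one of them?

The 4 items {lake, river, west, outer} hit every group.
No choice of 3 items meets every group, so 4 is the minimum.

4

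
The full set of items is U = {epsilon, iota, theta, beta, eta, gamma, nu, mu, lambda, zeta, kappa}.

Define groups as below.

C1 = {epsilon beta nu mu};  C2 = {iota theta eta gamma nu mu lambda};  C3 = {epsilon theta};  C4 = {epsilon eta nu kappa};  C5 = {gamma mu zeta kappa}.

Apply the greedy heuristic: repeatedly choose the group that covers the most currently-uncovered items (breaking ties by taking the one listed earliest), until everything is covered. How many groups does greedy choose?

Greedy: pick C2 (covers 7 new) → pick C1 (covers 2 new) → pick C5 (covers 2 new). Total picks: 3.

3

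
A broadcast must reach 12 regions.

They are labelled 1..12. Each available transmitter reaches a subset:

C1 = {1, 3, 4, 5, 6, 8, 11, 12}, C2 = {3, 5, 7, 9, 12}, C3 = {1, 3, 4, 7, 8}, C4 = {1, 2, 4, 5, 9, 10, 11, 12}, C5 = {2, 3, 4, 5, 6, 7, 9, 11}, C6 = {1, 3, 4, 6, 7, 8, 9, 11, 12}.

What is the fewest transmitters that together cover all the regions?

Take {C4, C6}. Their union is {1, 2, 3, 4, 5, 6, 7, 8, 9, 10, 11, 12}, which is all 12 regions.
No single transmitter has all 12 regions (the largest, C6, has 9), so 2 is optimal.

2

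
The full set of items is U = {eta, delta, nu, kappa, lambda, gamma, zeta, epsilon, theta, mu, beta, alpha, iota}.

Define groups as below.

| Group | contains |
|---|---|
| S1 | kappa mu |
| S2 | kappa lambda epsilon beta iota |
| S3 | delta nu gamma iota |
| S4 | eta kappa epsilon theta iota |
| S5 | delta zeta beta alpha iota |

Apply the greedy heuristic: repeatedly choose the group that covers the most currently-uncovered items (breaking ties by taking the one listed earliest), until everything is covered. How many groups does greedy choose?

Greedy: pick S2 (covers 5 new) → pick S3 (covers 3 new) → pick S4 (covers 2 new) → pick S5 (covers 2 new) → pick S1 (covers 1 new). Total picks: 5.

5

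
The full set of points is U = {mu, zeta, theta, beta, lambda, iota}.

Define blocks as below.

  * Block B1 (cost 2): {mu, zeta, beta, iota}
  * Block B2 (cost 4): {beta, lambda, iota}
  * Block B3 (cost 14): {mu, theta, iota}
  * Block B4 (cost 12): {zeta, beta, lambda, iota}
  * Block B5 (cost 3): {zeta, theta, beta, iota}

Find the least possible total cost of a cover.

9

B1, B2, B5 together cover every point (B1 ∪ B2 ∪ B5 = {mu, zeta, theta, beta, lambda, iota}); total cost 2 + 4 + 3 = 9.
No covering selection has total cost below 9.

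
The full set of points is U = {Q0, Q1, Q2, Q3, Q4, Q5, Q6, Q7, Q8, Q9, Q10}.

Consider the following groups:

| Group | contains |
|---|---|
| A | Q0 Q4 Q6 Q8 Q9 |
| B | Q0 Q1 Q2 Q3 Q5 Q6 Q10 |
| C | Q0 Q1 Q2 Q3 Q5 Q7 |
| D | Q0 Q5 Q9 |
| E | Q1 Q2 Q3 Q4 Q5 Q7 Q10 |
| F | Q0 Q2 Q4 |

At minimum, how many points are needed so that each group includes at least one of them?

2

Take H = {Q0, Q10}. Each listed group contains at least one of these, so H is a hitting set of size 2.
No single point lies in every group, so at least 2 are needed and 2 is optimal.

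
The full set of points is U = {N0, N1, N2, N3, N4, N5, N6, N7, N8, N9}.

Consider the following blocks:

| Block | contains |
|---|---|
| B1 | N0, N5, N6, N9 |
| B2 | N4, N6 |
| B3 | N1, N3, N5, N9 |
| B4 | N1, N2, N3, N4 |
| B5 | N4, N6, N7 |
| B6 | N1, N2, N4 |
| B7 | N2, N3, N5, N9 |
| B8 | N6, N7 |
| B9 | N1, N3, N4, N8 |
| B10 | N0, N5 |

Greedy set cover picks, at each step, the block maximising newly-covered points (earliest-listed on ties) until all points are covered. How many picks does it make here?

4

Greedy: pick B1 (covers 4 new) → pick B4 (covers 4 new) → pick B5 (covers 1 new) → pick B9 (covers 1 new). Total picks: 4.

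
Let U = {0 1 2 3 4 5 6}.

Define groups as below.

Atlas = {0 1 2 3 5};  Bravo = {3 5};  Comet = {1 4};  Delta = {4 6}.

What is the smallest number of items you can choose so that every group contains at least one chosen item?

2

Take H = {4, 5}. Each listed group contains at least one of these, so H is a hitting set of size 2.
The groups Bravo, Comet are pairwise disjoint, so any hitting set needs a separate item for each — at least 2. Hence 2 is optimal.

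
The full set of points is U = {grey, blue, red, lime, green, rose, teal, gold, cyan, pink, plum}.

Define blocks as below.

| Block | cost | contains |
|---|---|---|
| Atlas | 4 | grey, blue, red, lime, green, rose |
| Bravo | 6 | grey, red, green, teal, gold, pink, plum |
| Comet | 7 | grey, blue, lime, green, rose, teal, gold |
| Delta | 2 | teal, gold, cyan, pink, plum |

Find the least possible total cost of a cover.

Atlas, Delta together cover every point (Atlas ∪ Delta = {grey, blue, red, lime, green, rose, teal, gold, cyan, pink, plum}); total cost 4 + 2 = 6.
No covering selection has total cost below 6.

6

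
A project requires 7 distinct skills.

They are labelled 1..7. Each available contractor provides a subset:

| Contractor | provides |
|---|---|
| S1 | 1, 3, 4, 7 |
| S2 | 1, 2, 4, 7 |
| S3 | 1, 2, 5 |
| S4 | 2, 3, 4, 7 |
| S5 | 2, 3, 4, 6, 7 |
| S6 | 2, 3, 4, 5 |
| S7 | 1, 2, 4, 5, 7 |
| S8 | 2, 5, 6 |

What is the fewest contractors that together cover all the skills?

2

S1 and S8 together: S1 ∪ S8 = {1, 2, 3, 4, 5, 6, 7} — every skill is covered.
No single contractor has all 7 skills (the largest, S5, has 5), so 2 is optimal.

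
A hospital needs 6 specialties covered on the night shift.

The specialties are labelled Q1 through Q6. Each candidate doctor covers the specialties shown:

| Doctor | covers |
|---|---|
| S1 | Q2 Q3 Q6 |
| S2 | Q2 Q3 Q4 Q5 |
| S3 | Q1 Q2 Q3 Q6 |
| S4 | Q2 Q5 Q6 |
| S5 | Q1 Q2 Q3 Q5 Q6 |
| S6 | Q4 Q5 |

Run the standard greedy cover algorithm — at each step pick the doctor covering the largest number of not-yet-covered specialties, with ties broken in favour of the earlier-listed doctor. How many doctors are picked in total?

Greedy: pick S5 (covers 5 new) → pick S2 (covers 1 new). Total picks: 2.

2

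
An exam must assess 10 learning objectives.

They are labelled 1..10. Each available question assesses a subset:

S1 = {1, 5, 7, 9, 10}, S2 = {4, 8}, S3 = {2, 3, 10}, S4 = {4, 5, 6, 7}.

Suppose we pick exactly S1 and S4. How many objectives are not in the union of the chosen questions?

3

Union of S1, S4 = {1, 4, 5, 6, 7, 9, 10}.
Not covered: 2, 3, 8 — 3 objectives.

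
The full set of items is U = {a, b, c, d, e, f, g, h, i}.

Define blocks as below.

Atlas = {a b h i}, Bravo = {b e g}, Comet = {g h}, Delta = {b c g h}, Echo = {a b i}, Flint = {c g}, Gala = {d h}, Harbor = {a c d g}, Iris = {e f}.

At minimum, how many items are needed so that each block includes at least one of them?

4

Take T = {b, c, e, h}. Each listed block contains at least one of these, so T is a hitting set of size 4.
The blocks Echo, Flint, Gala, Iris are pairwise disjoint, so any hitting set needs a separate item for each — at least 4. Hence 4 is optimal.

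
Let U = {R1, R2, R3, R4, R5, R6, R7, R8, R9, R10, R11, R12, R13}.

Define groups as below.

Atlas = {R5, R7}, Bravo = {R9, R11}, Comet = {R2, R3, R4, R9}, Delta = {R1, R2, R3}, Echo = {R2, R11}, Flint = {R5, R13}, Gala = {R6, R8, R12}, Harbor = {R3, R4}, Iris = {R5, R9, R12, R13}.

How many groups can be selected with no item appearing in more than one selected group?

Atlas, Bravo, Gala, Harbor are pairwise disjoint (Atlas={R5,R7}; Bravo={R9,R11}; Gala={R6,R8,R12}; Harbor={R3,R4}).
Every remaining group overlaps one of these, and no 5 of the listed groups are pairwise disjoint, so 4 is the maximum.

4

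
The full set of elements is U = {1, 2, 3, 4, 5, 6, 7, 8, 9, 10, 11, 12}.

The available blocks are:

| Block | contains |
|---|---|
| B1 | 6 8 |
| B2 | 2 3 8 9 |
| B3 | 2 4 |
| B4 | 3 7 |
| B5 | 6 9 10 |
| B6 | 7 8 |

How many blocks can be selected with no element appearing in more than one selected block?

B1, B3, B4 are pairwise disjoint (B1={6,8}; B3={2,4}; B4={3,7}).
Every remaining block overlaps one of these, and no 4 of the listed blocks are pairwise disjoint, so 3 is the maximum.

3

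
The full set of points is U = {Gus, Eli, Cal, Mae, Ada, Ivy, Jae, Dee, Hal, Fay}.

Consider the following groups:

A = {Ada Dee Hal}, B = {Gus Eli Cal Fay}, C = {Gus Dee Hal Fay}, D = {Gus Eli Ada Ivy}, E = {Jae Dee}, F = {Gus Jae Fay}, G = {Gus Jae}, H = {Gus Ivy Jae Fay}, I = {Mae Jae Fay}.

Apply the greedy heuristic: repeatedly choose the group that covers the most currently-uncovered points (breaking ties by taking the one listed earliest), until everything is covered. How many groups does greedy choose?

Greedy: pick B (covers 4 new) → pick A (covers 3 new) → pick H (covers 2 new) → pick I (covers 1 new). Total picks: 4.

4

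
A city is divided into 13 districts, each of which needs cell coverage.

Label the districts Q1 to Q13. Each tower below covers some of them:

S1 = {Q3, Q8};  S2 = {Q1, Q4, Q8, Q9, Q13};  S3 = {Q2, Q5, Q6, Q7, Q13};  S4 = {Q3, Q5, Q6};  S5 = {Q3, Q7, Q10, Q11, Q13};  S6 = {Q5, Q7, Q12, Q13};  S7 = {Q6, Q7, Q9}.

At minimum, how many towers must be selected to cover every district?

Take {S2, S3, S5, S6}. Their union is {Q1, Q2, Q3, Q4, Q5, Q6, Q7, Q8, Q9, Q10, Q11, Q12, Q13}, which is all 13 districts.
Only S6 contains Q12, so S6 is forced; the remaining 9 districts need at least 3 more towers (each remaining tower adds at most 4) — so at least 4 towers are needed, and 4 is optimal.

4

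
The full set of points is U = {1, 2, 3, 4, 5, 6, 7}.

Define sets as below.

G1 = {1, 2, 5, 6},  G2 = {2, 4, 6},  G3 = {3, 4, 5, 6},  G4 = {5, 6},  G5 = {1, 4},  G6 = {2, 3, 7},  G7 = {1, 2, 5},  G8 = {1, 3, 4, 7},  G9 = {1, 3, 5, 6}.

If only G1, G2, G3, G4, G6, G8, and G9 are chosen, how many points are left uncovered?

0

Union of G1, G2, G3, G4, G6, G8, G9 = {1, 2, 3, 4, 5, 6, 7} — that's every point, so 0 are uncovered.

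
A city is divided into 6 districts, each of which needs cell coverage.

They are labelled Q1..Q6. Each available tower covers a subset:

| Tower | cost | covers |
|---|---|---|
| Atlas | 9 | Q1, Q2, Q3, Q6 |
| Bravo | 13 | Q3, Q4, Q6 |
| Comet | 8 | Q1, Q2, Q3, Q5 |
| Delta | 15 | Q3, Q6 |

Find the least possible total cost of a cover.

Bravo, Comet together cover every district (Bravo ∪ Comet = {Q1, Q2, Q3, Q4, Q5, Q6}); total cost 13 + 8 = 21.
No covering selection has total cost below 21.

21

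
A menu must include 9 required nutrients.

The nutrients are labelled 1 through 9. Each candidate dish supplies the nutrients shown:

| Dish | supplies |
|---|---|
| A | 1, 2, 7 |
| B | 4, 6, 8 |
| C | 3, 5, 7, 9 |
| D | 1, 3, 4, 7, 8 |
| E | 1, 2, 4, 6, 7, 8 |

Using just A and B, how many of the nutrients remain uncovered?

Union of A, B = {1, 2, 4, 6, 7, 8}.
Not covered: 3, 5, 9 — 3 nutrients.

3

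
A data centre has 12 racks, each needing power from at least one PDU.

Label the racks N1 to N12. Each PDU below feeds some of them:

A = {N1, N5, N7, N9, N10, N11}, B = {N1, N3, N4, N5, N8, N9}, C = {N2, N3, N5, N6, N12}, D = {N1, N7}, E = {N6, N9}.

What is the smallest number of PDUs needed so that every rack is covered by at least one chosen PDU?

3

Take {A, B, C}. Their union is {N1, N2, N3, N4, N5, N6, N7, N8, N9, N10, N11, N12}, which is all 12 racks.
Only C contains N2, so C is forced; the remaining 7 racks need at least 2 more PDUs (each remaining PDU adds at most 5) — so at least 3 PDUs are needed, and 3 is optimal.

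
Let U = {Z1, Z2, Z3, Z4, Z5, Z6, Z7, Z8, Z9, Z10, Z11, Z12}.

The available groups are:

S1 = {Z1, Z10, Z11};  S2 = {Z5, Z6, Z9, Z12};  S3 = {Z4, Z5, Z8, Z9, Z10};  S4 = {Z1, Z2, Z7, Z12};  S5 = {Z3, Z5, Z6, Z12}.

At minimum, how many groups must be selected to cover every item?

Take {S1, S3, S4, S5}. Their union is {Z1, Z2, Z3, Z4, Z5, Z6, Z7, Z8, Z9, Z10, Z11, Z12}, which is all 12 items.
Only S1 contains Z11, so S1 is forced; the remaining 9 items need at least 3 more groups (each remaining group adds at most 4) — so at least 4 groups are needed, and 4 is optimal.

4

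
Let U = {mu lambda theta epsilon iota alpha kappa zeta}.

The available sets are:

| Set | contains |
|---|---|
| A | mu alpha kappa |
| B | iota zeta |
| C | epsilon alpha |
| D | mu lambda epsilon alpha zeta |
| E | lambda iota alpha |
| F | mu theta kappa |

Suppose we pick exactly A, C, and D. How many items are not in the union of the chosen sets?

2

Union of A, C, D = {mu, lambda, epsilon, alpha, kappa, zeta}.
Not covered: theta, iota — 2 items.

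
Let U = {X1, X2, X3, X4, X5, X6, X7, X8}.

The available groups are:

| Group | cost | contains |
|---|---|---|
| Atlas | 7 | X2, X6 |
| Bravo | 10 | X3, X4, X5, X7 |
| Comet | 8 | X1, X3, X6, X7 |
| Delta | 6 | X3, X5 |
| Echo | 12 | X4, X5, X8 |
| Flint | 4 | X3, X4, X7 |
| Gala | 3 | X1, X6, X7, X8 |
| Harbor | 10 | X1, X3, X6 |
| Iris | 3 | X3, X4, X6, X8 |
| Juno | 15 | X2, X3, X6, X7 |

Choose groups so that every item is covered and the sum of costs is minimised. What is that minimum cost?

Atlas, Delta, Gala, Iris together cover every item (Atlas ∪ Delta ∪ Gala ∪ Iris = {X1, X2, X3, X4, X5, X6, X7, X8}); total cost 7 + 6 + 3 + 3 = 19.
No covering selection has total cost below 19.

19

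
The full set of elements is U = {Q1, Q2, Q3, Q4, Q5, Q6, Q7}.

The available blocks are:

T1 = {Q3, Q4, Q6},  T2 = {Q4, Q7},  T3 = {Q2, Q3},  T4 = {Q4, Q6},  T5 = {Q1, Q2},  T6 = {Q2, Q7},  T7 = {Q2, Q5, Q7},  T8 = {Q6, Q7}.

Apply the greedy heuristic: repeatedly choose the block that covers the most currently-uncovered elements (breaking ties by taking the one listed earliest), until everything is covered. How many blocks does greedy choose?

3

Greedy: pick T1 (covers 3 new) → pick T7 (covers 3 new) → pick T5 (covers 1 new). Total picks: 3.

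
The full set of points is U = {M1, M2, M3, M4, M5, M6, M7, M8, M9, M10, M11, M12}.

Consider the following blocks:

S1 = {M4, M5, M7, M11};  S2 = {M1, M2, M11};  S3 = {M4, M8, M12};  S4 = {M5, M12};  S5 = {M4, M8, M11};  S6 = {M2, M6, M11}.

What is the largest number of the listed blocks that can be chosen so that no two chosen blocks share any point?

2

S2, S3 are pairwise disjoint (S2={M1,M2,M11}; S3={M4,M8,M12}).
Every remaining block overlaps one of these, and no 3 of the listed blocks are pairwise disjoint, so 2 is the maximum.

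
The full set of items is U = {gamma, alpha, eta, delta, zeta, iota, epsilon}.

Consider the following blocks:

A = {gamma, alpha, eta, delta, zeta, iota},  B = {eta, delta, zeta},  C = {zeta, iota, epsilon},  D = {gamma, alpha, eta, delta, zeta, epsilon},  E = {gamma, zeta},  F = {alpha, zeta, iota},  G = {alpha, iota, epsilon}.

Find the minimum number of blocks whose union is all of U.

2

D and F together: D ∪ F = {gamma, alpha, eta, delta, zeta, iota, epsilon} — every item is covered.
No single block has all 7 items (the largest, A, has 6), so 2 is optimal.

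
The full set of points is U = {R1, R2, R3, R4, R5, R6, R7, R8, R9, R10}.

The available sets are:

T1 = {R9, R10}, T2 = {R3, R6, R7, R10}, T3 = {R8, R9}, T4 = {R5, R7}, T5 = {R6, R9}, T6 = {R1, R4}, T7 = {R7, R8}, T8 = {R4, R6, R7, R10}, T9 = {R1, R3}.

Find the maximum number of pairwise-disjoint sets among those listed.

T1, T4, T6 are pairwise disjoint (T1={R9,R10}; T4={R5,R7}; T6={R1,R4}).
Every remaining set overlaps one of these, and no 4 of the listed sets are pairwise disjoint, so 3 is the maximum.

3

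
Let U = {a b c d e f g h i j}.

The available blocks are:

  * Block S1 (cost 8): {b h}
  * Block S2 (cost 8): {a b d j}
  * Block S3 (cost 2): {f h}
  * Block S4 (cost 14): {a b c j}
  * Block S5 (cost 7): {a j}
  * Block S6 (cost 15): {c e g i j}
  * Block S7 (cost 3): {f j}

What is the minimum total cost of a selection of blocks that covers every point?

25

S2, S3, S6 together cover every point (S2 ∪ S3 ∪ S6 = {a, b, c, d, e, f, g, h, i, j}); total cost 8 + 2 + 15 = 25.
No covering selection has total cost below 25.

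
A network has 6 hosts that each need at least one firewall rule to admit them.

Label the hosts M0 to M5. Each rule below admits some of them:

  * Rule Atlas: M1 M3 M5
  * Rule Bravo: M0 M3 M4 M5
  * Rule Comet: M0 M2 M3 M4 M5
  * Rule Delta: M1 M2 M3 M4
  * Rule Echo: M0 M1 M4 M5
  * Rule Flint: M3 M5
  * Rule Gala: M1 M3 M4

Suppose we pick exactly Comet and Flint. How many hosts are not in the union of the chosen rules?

1

Union of Comet, Flint = {M0, M2, M3, M4, M5}.
Not covered: M1 — 1 host.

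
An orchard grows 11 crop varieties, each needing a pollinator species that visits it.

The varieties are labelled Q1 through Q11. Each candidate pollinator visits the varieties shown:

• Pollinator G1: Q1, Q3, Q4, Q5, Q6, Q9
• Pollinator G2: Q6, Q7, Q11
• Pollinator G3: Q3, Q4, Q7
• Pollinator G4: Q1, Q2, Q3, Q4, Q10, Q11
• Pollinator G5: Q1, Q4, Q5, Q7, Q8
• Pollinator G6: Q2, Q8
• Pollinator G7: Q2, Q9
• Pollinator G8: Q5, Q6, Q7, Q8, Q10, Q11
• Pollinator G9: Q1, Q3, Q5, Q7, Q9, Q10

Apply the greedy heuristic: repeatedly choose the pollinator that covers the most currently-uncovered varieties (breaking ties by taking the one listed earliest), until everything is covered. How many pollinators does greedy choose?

Greedy: pick G1 (covers 6 new) → pick G8 (covers 4 new) → pick G4 (covers 1 new). Total picks: 3.

3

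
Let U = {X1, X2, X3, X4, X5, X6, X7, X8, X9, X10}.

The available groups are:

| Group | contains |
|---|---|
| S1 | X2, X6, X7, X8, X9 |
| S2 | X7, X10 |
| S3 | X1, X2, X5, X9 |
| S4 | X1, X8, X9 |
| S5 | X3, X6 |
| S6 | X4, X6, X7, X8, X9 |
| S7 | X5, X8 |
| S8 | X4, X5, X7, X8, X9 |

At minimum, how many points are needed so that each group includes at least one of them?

4

The 4 points {X2, X3, X7, X8} hit every group.
No choice of 3 points meets every group, so 4 is the minimum.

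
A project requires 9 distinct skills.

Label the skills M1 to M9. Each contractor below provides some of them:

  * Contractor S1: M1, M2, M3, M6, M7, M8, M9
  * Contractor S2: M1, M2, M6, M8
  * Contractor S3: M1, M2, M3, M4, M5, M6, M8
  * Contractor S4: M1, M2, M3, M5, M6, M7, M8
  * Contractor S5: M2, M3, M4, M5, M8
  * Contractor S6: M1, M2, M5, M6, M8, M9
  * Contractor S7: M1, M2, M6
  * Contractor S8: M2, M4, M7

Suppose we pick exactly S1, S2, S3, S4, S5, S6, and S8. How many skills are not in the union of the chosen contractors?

0

Union of S1, S2, S3, S4, S5, S6, S8 = {M1, M2, M3, M4, M5, M6, M7, M8, M9} — that's every skill, so 0 are uncovered.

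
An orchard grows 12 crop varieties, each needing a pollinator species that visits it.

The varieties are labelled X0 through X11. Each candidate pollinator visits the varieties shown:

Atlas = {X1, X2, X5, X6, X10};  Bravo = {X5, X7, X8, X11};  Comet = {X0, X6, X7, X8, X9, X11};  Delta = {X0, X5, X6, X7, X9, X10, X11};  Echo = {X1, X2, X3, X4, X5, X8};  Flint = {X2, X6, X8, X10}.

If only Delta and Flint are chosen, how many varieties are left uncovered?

3

Union of Delta, Flint = {X0, X2, X5, X6, X7, X8, X9, X10, X11}.
Not covered: X1, X3, X4 — 3 varieties.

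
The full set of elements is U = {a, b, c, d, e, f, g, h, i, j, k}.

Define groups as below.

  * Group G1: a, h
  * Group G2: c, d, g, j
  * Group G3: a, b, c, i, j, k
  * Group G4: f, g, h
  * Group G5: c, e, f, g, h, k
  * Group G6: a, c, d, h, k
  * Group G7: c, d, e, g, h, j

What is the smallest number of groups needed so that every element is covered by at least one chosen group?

3

G2, G3, and G5 cover everything between them: the union {a, b, c, d, e, f, g, h, i, j, k} is all of U.
Only G3 contains b, so G3 is forced; the remaining 5 elements need at least 2 more groups (each remaining group adds at most 4) — so at least 3 groups are needed, and 3 is optimal.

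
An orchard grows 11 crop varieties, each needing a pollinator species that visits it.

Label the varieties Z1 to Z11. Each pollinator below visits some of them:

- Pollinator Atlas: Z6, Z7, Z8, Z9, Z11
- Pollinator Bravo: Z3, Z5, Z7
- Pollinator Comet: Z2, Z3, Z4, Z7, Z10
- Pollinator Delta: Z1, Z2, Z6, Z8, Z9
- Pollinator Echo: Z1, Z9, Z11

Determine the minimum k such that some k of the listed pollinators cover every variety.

Take {Bravo, Comet, Delta, Echo}. Their union is {Z1, Z2, Z3, Z4, Z5, Z6, Z7, Z8, Z9, Z10, Z11}, which is all 11 varieties.
No 3 of the 5 pollinators cover everything (all 10 combinations miss at least one variety), so 4 is optimal.

4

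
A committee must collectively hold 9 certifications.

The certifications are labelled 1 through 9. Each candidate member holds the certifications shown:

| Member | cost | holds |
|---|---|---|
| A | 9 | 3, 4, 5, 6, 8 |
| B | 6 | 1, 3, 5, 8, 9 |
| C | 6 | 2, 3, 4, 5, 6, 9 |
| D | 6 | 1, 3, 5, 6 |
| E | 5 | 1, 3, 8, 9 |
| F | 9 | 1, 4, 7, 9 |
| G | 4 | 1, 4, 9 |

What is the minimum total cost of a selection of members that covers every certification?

C, E, F together cover every certification (C ∪ E ∪ F = {1, 2, 3, 4, 5, 6, 7, 8, 9}); total cost 6 + 5 + 9 = 20.
No covering selection has total cost below 20.

20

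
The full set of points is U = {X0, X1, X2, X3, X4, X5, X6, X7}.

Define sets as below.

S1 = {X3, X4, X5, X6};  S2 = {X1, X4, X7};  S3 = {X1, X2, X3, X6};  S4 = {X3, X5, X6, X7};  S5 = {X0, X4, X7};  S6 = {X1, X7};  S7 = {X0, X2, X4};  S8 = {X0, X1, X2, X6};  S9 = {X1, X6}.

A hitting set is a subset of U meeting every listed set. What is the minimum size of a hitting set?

3

H = {X0, X1, X3} meets every set (each contains at least one member of H), and |H| = 3.
No choice of 2 points meets every set, so 3 is the minimum.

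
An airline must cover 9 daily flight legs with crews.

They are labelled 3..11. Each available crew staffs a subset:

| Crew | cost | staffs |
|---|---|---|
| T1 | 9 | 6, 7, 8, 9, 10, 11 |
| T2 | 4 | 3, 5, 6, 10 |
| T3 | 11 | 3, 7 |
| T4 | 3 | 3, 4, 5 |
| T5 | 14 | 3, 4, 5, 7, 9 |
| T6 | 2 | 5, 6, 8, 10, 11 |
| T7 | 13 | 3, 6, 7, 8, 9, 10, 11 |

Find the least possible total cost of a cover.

12

T1, T4 together cover every leg (T1 ∪ T4 = {3, 4, 5, 6, 7, 8, 9, 10, 11}); total cost 9 + 3 = 12.
The greedy pick T6, T4, T1 costs 14; no covering selection beats 12.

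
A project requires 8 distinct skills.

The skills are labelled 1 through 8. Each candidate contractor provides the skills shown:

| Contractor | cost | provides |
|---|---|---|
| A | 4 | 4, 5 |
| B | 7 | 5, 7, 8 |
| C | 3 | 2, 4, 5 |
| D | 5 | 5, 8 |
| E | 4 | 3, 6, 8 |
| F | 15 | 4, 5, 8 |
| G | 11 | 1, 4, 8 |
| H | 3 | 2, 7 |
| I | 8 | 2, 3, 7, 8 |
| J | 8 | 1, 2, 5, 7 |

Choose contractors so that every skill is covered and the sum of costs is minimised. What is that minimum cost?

C, E, J together cover every skill (C ∪ E ∪ J = {1, 2, 3, 4, 5, 6, 7, 8}); total cost 3 + 4 + 8 = 15.
The greedy pick C, E, H, J costs 18; no covering selection beats 15.

15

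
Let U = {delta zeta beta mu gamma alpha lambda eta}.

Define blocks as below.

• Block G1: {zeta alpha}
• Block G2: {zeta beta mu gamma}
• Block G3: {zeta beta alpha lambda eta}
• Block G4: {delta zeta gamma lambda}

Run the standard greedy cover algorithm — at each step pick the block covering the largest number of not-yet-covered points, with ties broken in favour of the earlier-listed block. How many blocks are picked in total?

Greedy: pick G3 (covers 5 new) → pick G2 (covers 2 new) → pick G4 (covers 1 new). Total picks: 3.

3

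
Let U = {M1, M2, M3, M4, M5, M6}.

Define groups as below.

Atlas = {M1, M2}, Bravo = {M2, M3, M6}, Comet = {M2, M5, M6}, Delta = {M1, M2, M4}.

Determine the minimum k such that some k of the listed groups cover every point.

3

Take {Bravo, Comet, Delta}. Their union is {M1, M2, M3, M4, M5, M6}, which is all 6 points.
Only Bravo contains M3, so Bravo is forced; the remaining 3 points need at least 2 more groups (each remaining group adds at most 2) — so at least 3 groups are needed, and 3 is optimal.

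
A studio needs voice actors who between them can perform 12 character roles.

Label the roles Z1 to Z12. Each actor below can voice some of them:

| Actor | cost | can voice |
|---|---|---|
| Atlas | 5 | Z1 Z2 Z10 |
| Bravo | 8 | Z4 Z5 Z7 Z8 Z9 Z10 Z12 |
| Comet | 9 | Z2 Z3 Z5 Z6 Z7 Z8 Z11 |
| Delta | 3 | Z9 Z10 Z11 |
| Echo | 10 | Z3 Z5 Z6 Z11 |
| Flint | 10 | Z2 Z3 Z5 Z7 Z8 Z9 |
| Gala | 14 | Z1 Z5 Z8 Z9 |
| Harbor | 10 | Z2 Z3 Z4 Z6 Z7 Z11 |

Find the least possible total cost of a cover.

Atlas, Bravo, Comet together cover every role (Atlas ∪ Bravo ∪ Comet = {Z1, Z2, Z3, Z4, Z5, Z6, Z7, Z8, Z9, Z10, Z11, Z12}); total cost 5 + 8 + 9 = 22.
The greedy pick Delta, Comet, Bravo, Atlas costs 25; no covering selection beats 22.

22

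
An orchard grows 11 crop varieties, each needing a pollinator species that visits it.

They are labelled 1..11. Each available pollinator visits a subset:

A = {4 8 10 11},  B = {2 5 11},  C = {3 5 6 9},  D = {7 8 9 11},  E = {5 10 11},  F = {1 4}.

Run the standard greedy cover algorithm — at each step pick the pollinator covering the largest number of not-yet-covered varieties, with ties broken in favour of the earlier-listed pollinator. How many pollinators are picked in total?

5

Greedy: pick A (covers 4 new) → pick C (covers 4 new) → pick B (covers 1 new) → pick D (covers 1 new) → pick F (covers 1 new). Total picks: 5.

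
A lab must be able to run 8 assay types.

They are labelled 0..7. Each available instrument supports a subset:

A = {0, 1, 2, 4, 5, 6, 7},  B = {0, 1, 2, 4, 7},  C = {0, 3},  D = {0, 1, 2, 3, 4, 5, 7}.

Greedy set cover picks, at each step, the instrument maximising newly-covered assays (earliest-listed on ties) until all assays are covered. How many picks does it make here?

Greedy: pick A (covers 7 new) → pick C (covers 1 new). Total picks: 2.

2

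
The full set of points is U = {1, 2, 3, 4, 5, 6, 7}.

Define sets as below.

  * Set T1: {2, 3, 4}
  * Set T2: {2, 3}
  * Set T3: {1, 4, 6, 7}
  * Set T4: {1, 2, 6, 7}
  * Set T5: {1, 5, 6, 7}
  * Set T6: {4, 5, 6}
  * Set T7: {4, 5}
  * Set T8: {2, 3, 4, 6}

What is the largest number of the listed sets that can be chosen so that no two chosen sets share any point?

2

T2, T6 are pairwise disjoint (T2={2,3}; T6={4,5,6}).
Every remaining set overlaps one of these, and no 3 of the listed sets are pairwise disjoint, so 2 is the maximum.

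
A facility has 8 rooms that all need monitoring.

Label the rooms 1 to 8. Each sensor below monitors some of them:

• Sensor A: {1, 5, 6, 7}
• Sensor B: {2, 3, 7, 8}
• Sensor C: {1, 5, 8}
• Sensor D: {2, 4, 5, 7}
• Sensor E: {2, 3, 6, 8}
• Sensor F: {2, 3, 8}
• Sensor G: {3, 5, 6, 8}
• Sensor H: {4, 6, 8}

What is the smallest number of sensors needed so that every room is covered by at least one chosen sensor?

Take {A, D, G}. Their union is {1, 2, 3, 4, 5, 6, 7, 8}, which is all 8 rooms.
No 2 of the 8 sensors cover everything (all 28 combinations miss at least one room), so 3 is optimal.

3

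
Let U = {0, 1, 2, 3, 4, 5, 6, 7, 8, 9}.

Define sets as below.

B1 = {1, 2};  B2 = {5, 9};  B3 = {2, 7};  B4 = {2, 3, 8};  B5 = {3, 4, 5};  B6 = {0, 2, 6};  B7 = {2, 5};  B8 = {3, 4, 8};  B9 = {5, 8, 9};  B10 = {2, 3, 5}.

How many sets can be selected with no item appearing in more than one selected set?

3

B2, B3, B8 are pairwise disjoint (B2={5,9}; B3={2,7}; B8={3,4,8}).
Every remaining set overlaps one of these, and no 4 of the listed sets are pairwise disjoint, so 3 is the maximum.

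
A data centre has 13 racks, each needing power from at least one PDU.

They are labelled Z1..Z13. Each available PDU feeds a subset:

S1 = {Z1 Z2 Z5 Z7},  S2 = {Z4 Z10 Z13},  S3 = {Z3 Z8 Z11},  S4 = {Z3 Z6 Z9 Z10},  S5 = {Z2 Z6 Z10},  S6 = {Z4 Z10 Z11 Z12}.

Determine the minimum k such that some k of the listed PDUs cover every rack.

5

Take {S1, S2, S3, S4, S6}. Their union is {Z1, Z2, Z3, Z4, Z5, Z6, Z7, Z8, Z9, Z10, Z11, Z12, Z13}, which is all 13 racks.
No 4 of the 6 PDUs cover everything (all 15 combinations miss at least one rack), so 5 is optimal.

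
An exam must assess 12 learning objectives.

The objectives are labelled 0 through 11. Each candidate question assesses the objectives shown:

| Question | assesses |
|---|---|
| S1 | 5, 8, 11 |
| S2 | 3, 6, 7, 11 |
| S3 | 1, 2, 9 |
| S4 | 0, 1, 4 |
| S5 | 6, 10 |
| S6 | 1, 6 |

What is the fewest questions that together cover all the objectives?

5

S1 and S2 and S3 and S4 and S5 together: S1 ∪ S2 ∪ S3 ∪ S4 ∪ S5 = {0, 1, 2, 3, 4, 5, 6, 7, 8, 9, 10, 11} — every objective is covered.
Only S5 contains 10, so S5 is forced; the remaining 10 objectives need at least 4 more questions (each remaining question adds at most 3) — so at least 5 questions are needed, and 5 is optimal.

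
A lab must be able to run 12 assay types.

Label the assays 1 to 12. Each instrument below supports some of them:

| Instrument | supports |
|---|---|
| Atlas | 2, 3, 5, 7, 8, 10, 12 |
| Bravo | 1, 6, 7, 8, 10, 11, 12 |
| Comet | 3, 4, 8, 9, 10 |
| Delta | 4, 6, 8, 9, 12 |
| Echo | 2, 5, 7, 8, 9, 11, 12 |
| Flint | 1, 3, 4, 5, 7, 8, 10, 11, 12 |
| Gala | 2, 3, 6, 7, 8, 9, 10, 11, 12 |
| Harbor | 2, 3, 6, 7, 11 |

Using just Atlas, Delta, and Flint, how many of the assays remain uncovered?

0

Union of Atlas, Delta, Flint = {1, 2, 3, 4, 5, 6, 7, 8, 9, 10, 11, 12} — that's every assay, so 0 are uncovered.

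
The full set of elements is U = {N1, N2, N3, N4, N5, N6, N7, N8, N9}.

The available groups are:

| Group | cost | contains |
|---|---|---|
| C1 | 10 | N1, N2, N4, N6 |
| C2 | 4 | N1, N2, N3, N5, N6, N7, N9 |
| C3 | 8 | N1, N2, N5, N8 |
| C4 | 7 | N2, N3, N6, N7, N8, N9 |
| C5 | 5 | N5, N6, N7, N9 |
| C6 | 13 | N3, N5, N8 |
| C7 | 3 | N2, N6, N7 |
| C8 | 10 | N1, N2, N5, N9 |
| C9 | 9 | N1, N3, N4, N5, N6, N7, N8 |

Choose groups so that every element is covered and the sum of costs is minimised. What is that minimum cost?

13

C2, C9 together cover every element (C2 ∪ C9 = {N1, N2, N3, N4, N5, N6, N7, N8, N9}); total cost 4 + 9 = 13.
No covering selection has total cost below 13.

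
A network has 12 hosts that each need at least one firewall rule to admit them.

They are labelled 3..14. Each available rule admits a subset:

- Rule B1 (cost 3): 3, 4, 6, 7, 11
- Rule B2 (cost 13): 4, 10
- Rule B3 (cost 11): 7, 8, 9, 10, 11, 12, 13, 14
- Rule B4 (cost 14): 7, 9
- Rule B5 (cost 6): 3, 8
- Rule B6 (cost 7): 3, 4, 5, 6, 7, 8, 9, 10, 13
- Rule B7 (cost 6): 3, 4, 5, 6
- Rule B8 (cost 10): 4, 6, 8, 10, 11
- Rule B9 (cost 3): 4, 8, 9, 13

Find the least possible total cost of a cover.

B3, B7 together cover every host (B3 ∪ B7 = {3, 4, 5, 6, 7, 8, 9, 10, 11, 12, 13, 14}); total cost 11 + 6 = 17.
The greedy pick B1, B9, B6, B3 costs 24; no covering selection beats 17.

17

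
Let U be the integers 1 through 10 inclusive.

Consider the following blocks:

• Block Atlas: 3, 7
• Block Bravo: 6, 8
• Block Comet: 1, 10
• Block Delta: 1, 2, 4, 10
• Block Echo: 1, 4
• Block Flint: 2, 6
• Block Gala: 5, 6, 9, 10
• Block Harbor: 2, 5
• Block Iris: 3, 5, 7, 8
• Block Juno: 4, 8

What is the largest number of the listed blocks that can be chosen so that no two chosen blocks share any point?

4

Atlas, Bravo, Comet, Harbor are pairwise disjoint (Atlas={3,7}; Bravo={6,8}; Comet={1,10}; Harbor={2,5}).
Every remaining block overlaps one of these, and no 5 of the listed blocks are pairwise disjoint, so 4 is the maximum.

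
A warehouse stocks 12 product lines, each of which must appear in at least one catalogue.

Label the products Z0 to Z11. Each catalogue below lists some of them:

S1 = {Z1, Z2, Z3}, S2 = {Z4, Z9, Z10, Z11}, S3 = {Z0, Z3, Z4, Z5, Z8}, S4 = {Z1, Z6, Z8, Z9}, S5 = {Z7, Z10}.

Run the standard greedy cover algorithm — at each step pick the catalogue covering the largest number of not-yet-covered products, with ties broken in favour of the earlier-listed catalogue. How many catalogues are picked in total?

Greedy: pick S3 (covers 5 new) → pick S2 (covers 3 new) → pick S1 (covers 2 new) → pick S4 (covers 1 new) → pick S5 (covers 1 new). Total picks: 5.

5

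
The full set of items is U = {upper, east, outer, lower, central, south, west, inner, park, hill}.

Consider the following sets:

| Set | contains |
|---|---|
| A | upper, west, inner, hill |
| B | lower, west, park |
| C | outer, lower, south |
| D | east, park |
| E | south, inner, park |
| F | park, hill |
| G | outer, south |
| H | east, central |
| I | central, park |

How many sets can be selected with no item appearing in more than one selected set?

B, G, H are pairwise disjoint (B={lower,west,park}; G={outer,south}; H={east,central}).
Every remaining set overlaps one of these, and no 4 of the listed sets are pairwise disjoint, so 3 is the maximum.

3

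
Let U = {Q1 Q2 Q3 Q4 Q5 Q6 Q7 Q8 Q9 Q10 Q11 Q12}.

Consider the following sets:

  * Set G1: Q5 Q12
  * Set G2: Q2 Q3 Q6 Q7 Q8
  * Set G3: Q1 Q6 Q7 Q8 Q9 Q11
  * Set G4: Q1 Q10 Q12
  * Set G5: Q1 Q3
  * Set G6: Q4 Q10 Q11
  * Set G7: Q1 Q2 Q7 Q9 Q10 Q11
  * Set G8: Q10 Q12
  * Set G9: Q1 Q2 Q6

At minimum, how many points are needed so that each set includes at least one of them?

Take H = {Q1, Q8, Q10, Q12}. Each listed set contains at least one of these, so H is a hitting set of size 4.
No choice of 3 points meets every set, so 4 is the minimum.

4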